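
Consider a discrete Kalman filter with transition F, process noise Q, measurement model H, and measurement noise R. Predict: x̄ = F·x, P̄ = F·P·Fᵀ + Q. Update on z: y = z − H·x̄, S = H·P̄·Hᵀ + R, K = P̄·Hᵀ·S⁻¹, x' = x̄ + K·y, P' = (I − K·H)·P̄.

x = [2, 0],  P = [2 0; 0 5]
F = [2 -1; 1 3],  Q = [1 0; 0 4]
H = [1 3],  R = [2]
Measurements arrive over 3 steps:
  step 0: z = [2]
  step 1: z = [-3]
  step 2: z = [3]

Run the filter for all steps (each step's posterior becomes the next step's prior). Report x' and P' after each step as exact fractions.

step 0: x' = [1788/409, -318/409], P' = [5365/409 -1801/409; -1801/409 695/409]
step 1: x' = [-13530/12619, -13677/25238], P' = [415384/12619 -133680/12619; -133680/12619 45725/12619]
step 2: x' = [16402051/2072494, -3466063/2072494], P' = [125147261/3108741 -40162301/3108741; -40162301/3108741 13554839/3108741]

step 0: x̄ = F·x = [4, 2]
step 0: P̄ = F·P·Fᵀ + Q = [14 -11; -11 51]
step 0: y = z − H·x̄ = [-8]
step 0: S = H·P̄·Hᵀ + R = [409]
step 0: K = P̄·Hᵀ·S⁻¹ = [-19/409; 142/409]
step 0: x' = x̄ + K·y = [1788/409, -318/409]
step 0: P' = (I − K·H)·P̄ = [5365/409 -1801/409; -1801/409 695/409]
step 1: x̄ = F·x = [3894/409, 834/409]
step 1: P̄ = F·P·Fᵀ + Q = [29768/409 -360/409; -360/409 2450/409]
step 1: y = z − H·x̄ = [-7623/409]
step 1: S = H·P̄·Hᵀ + R = [50476/409]
step 1: K = P̄·Hᵀ·S⁻¹ = [7172/12619; 3495/25238]
step 1: x' = x̄ + K·y = [-13530/12619, -13677/25238]
step 1: P' = (I − K·H)·P̄ = [415384/12619 -133680/12619; -133680/12619 45725/12619]
step 2: x̄ = F·x = [-40443/25238, -68091/25238]
step 2: P̄ = F·P·Fᵀ + Q = [2254600/12619 25193/12619; 25193/12619 75305/12619]
step 2: y = z − H·x̄ = [160215/12619]
step 2: S = H·P̄·Hᵀ + R = [3108741/12619]
step 2: K = P̄·Hᵀ·S⁻¹ = [2330179/3108741; 251108/3108741]
step 2: x' = x̄ + K·y = [16402051/2072494, -3466063/2072494]
step 2: P' = (I − K·H)·P̄ = [125147261/3108741 -40162301/3108741; -40162301/3108741 13554839/3108741]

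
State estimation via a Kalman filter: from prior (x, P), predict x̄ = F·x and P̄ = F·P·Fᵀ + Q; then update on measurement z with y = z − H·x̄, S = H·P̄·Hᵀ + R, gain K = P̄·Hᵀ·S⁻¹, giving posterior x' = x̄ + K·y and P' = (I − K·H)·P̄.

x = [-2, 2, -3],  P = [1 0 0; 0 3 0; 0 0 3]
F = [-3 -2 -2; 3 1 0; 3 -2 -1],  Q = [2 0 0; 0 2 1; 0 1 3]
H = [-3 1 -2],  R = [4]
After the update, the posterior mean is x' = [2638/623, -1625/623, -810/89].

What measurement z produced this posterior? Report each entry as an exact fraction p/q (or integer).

x̄ = F·x = [8, -4, -7]
P̄ = F·P·Fᵀ + Q = [35 -15 9; -15 14 4; 9 4 27]
S = H·P̄·Hᵀ + R = [623]
K = P̄·Hᵀ·S⁻¹ = [-138/623; 51/623; -11/89]
x' − x̄ = [-2346/623, 867/623, -187/89] = K·y
y = (KᵀK)⁻¹·Kᵀ·(x' − x̄) = [17]
z = y + H·x̄ = [17] + [-14] = [3]

z = [3]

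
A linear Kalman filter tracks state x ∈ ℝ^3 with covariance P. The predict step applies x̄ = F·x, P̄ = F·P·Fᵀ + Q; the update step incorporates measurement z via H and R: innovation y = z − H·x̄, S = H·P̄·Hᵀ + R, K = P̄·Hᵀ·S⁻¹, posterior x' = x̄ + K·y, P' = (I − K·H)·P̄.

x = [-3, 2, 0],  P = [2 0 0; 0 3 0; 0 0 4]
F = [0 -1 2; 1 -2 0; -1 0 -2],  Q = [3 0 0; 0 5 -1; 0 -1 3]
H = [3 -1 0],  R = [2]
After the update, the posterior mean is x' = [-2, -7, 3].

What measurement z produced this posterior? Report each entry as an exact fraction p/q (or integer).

x̄ = F·x = [-2, -7, 3]
P̄ = F·P·Fᵀ + Q = [22 6 -16; 6 19 -3; -16 -3 21]
S = H·P̄·Hᵀ + R = [183]
K = P̄·Hᵀ·S⁻¹ = [20/61; -1/183; -15/61]
x' − x̄ = [0, 0, 0] = K·y
y = (KᵀK)⁻¹·Kᵀ·(x' − x̄) = [0]
z = y + H·x̄ = [0] + [1] = [1]

z = [1]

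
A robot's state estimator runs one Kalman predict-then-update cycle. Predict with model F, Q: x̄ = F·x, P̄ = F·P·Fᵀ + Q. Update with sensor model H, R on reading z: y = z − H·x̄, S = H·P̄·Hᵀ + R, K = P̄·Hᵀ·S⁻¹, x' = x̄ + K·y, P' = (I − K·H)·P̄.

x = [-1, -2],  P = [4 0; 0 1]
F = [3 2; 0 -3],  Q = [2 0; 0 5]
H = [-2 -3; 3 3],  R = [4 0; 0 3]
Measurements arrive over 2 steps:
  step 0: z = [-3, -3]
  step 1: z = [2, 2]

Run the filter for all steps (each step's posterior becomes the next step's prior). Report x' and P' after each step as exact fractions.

step 0: x̄ = F·x = [-7, 6]
step 0: P̄ = F·P·Fᵀ + Q = [42 -6; -6 14]
step 0: y = z − H·x̄ = [1, 0]
step 0: S = H·P̄·Hᵀ + R = [226 -288; -288 399]
step 0: K = P̄·Hᵀ·S⁻¹ = [159/241 180/241; -843/1205 -536/1205]
step 0: x' = x̄ + K·y = [-1528/241, 6387/1205]
step 0: P' = (I − K·H)·P̄ = [1176/241 -996/241; -996/241 4444/1205]
step 1: x̄ = F·x = [-10146/1205, -19161/1205]
step 1: P̄ = F·P·Fᵀ + Q = [13346/1205 18156/1205; 18156/1205 46021/1205]
step 1: y = z − H·x̄ = [-15073/241, 90331/1205]
step 1: S = H·P̄·Hᵀ + R = [138053/241 -153321/241; -153321/241 864726/1205]
step 1: K = P̄·Hᵀ·S⁻¹ = [627278/2546851 834446/2546851; -882813/2546851 -215584/2546851]
step 1: x' = x̄ + K·y = [1876502/2546851, -1444754/2546851]
step 1: P' = (I − K·H)·P̄ = [5012450/2546851 -4178004/2546851; -4178004/2546851 3962420/2546851]

step 0: x' = [-1528/241, 6387/1205], P' = [1176/241 -996/241; -996/241 4444/1205]
step 1: x' = [1876502/2546851, -1444754/2546851], P' = [5012450/2546851 -4178004/2546851; -4178004/2546851 3962420/2546851]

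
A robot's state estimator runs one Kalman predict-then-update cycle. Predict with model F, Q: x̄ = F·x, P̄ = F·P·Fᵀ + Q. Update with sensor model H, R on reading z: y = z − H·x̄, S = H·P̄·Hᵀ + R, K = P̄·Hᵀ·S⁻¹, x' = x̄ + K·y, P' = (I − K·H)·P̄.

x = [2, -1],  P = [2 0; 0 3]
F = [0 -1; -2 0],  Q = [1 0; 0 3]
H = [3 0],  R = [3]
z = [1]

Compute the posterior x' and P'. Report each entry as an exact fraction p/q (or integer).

x̄ = F·x = [1, -4]
P̄ = F·P·Fᵀ + Q = [4 0; 0 11]
y = z − H·x̄ = [-2]
S = H·P̄·Hᵀ + R = [39]
K = P̄·Hᵀ·S⁻¹ = [4/13; 0]
x' = x̄ + K·y = [5/13, -4]
P' = (I − K·H)·P̄ = [4/13 0; 0 11]

x' = [5/13, -4]
P' = [4/13 0; 0 11]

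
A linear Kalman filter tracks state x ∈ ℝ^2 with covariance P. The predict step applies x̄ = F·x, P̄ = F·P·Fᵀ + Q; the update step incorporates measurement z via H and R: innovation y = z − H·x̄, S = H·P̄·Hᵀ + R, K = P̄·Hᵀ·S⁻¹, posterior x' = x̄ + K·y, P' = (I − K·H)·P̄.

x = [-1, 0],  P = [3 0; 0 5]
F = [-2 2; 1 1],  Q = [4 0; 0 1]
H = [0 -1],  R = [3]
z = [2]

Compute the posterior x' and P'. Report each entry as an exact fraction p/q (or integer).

x' = [5/3, -7/4]
P' = [104/3 1; 1 9/4]

x̄ = F·x = [2, -1]
P̄ = F·P·Fᵀ + Q = [36 4; 4 9]
y = z − H·x̄ = [1]
S = H·P̄·Hᵀ + R = [12]
K = P̄·Hᵀ·S⁻¹ = [-1/3; -3/4]
x' = x̄ + K·y = [5/3, -7/4]
P' = (I − K·H)·P̄ = [104/3 1; 1 9/4]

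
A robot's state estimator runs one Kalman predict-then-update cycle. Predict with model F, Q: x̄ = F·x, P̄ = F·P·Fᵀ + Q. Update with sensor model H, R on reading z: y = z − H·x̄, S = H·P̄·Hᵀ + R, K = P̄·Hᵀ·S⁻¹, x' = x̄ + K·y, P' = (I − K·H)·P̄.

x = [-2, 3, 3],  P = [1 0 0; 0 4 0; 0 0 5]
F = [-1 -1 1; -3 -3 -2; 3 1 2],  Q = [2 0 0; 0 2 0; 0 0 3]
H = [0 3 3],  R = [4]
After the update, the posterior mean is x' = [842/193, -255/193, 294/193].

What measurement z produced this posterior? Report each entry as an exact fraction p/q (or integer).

z = [1]

x̄ = F·x = [2, -9, 3]
P̄ = F·P·Fᵀ + Q = [12 5 3; 5 67 -41; 3 -41 36]
S = H·P̄·Hᵀ + R = [193]
K = P̄·Hᵀ·S⁻¹ = [24/193; 78/193; -15/193]
x' − x̄ = [456/193, 1482/193, -285/193] = K·y
y = (KᵀK)⁻¹·Kᵀ·(x' − x̄) = [19]
z = y + H·x̄ = [19] + [-18] = [1]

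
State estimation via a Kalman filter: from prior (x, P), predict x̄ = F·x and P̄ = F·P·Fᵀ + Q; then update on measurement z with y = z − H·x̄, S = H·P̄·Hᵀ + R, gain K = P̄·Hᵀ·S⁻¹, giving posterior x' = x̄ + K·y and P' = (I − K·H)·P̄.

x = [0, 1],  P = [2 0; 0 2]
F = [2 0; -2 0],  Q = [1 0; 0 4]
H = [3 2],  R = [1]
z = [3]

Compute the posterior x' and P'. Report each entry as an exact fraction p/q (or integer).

x' = [33/34, 0]
P' = [185/34 -8; -8 12]

x̄ = F·x = [0, 0]
P̄ = F·P·Fᵀ + Q = [9 -8; -8 12]
y = z − H·x̄ = [3]
S = H·P̄·Hᵀ + R = [34]
K = P̄·Hᵀ·S⁻¹ = [11/34; 0]
x' = x̄ + K·y = [33/34, 0]
P' = (I − K·H)·P̄ = [185/34 -8; -8 12]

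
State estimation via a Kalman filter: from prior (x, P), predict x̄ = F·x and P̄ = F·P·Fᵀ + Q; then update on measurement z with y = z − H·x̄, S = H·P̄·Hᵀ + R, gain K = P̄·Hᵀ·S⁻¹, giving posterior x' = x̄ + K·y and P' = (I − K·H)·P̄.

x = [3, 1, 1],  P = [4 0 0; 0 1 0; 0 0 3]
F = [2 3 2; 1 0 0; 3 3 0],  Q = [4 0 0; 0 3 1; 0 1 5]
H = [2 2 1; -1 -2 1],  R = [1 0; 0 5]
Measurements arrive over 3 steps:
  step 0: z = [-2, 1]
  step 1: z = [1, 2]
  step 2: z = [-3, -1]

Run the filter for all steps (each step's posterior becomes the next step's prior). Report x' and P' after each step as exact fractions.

step 0: x' = [-1867/13033, -8343/13033, -4500/13033], P' = [71019/13033 -50021/13033 -38818/13033; -50021/13033 39248/13033 22505/13033; -38818/13033 22505/13033 37347/13033]
step 1: x' = [-12895030/7969921, 9155327/7969921, 13653361/7969921], P' = [96417559/7969921 -70331969/7969921 -50924804/7969921; -70331969/7969921 107461671/15939842 68724899/15939842; -50924804/7969921 68724899/15939842 72211165/15939842]
step 2: x' = [1030548195/364464919, -51148828310/19316640707, -62726598547/19316640707], P' = [8481776995/364464919 -6259695154/364464919 -4402261623/364464919; -6259695154/364464919 250750715680/19316640707 165436924298/19316640707; -4402261623/364464919 165436924298/19316640707 143394609357/19316640707]

step 0: x̄ = F·x = [11, 3, 12]
step 0: P̄ = F·P·Fᵀ + Q = [41 8 33; 8 7 13; 33 13 50]
step 0: y = z − H·x̄ = [-42, 6]
step 0: S = H·P̄·Hᵀ + R = [491 -75; -75 38]
step 0: K = P̄·Hᵀ·S⁻¹ = [3178/13033 -1959/13033; 959/13033 -1194/13033; 4721/13033 6231/13033]
step 0: x' = x̄ + K·y = [-1867/13033, -8343/13033, -4500/13033]
step 0: P' = (I − K·H)·P̄ = [71019/13033 -50021/13033 -38818/13033; -50021/13033 39248/13033 22505/13033; -38818/13033 22505/13033 37347/13033]
step 1: x̄ = F·x = [-37763/13033, -1867/13033, -30630/13033]
step 1: P̄ = F·P·Fᵀ + Q = [198092/13033 -85661/13033 -68847/13033; -85661/13033 110118/13033 76027/13033; -68847/13033 76027/13033 157190/13033]
step 1: y = z − H·x̄ = [122923/13033, 15199/13033]
step 1: S = H·P̄·Hᵀ + R = [746495/13033 -234347/13033; -234347/13033 351861/13033]
step 1: K = P̄·Hᵀ·S⁻¹ = [1246376/7969921 -1335685/7969921; 2320365/15939842 -1106901/15939842; 5961747/15939842 7322195/15939842]
step 1: x' = x̄ + K·y = [-12895030/7969921, 9155327/7969921, 13653361/7969921]
step 1: P' = (I − K·H)·P̄ = [96417559/7969921 -70331969/7969921 -50924804/7969921; -70331969/7969921 107461671/15939842 68724899/15939842; -50924804/7969921 68724899/15939842 72211165/15939842]
step 2: x̄ = F·x = [28982643/7969921, -12895030/7969921, -11219109/7969921]
step 2: P̄ = F·P·Fᵀ + Q = [413034207/15939842 -120010397/7969921 -184541577/15939842; -120010397/7969921 120327322/7969921 86226691/7969921; -184541577/15939842 86226691/7969921 250419427/15939842]
step 2: y = z − H·x̄ = [-44865880/7969921, 6441771/7969921]
step 2: S = H·P̄·Hᵀ + R = [912595541/15939842 -141342188/7969921; -141342188/7969921 212478935/7969921]
step 2: K = P̄·Hᵀ·S⁻¹ = [41902059/364464919 -5609974/28035763; 3410669334/19316640707 -66164060/1485895439; 7628725915/19316640707 705240412/1485895439]
step 2: x' = x̄ + K·y = [1030548195/364464919, -51148828310/19316640707, -62726598547/19316640707]
step 2: P' = (I − K·H)·P̄ = [8481776995/364464919 -6259695154/364464919 -4402261623/364464919; -6259695154/364464919 250750715680/19316640707 165436924298/19316640707; -4402261623/364464919 165436924298/19316640707 143394609357/19316640707]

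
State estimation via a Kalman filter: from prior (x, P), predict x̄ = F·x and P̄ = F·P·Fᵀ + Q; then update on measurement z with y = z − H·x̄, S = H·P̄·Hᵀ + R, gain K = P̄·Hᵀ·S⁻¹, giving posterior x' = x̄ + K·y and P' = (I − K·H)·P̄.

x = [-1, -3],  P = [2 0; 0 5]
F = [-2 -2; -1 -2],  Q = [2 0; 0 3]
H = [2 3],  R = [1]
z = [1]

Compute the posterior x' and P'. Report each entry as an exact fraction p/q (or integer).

x̄ = F·x = [8, 7]
P̄ = F·P·Fᵀ + Q = [30 24; 24 25]
y = z − H·x̄ = [-36]
S = H·P̄·Hᵀ + R = [634]
K = P̄·Hᵀ·S⁻¹ = [66/317; 123/634]
x' = x̄ + K·y = [160/317, 5/317]
P' = (I − K·H)·P̄ = [798/317 -510/317; -510/317 721/634]

x' = [160/317, 5/317]
P' = [798/317 -510/317; -510/317 721/634]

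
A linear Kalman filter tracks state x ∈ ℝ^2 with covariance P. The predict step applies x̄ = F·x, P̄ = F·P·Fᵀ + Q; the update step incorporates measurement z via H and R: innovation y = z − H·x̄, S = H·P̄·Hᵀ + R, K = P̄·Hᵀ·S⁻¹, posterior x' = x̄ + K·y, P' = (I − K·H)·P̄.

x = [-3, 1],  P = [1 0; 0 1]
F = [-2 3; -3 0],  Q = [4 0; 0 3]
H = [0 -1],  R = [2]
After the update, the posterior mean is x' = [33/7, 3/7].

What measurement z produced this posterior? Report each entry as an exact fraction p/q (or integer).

z = [1]

x̄ = F·x = [9, 9]
P̄ = F·P·Fᵀ + Q = [17 6; 6 12]
S = H·P̄·Hᵀ + R = [14]
K = P̄·Hᵀ·S⁻¹ = [-3/7; -6/7]
x' − x̄ = [-30/7, -60/7] = K·y
y = (KᵀK)⁻¹·Kᵀ·(x' − x̄) = [10]
z = y + H·x̄ = [10] + [-9] = [1]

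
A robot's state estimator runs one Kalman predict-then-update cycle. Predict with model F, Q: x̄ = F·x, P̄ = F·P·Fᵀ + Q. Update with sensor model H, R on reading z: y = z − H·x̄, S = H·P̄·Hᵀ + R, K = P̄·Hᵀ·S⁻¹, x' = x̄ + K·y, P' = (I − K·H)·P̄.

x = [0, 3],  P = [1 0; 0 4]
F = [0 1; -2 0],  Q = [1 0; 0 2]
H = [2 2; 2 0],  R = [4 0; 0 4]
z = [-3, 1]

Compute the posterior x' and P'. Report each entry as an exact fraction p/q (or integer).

x' = [31/47, -87/47]
P' = [35/47 -30/47; -30/47 66/47]

x̄ = F·x = [3, 0]
P̄ = F·P·Fᵀ + Q = [5 0; 0 6]
y = z − H·x̄ = [-9, -5]
S = H·P̄·Hᵀ + R = [48 20; 20 24]
K = P̄·Hᵀ·S⁻¹ = [5/94 35/94; 18/47 -15/47]
x' = x̄ + K·y = [31/47, -87/47]
P' = (I − K·H)·P̄ = [35/47 -30/47; -30/47 66/47]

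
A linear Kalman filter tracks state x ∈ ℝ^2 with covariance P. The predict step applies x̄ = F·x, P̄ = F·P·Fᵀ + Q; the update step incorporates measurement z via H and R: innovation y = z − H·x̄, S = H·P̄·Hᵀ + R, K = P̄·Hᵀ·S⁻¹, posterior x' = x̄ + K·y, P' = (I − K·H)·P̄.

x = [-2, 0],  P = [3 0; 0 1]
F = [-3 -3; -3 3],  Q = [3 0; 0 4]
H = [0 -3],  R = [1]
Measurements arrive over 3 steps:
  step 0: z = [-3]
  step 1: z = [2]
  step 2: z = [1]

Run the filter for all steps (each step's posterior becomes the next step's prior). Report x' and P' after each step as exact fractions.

step 0: x' = [1356/361, 366/361], P' = [11163/361 18/361; 18/361 40/361]
step 1: x' = [-68733/9977, -6681/9977], P' = [10100415/917884 100107/917884; 100107/917884 101947/917884]
step 2: x' = [40879143/9175388, -2868981/9175388], P' = [2308968885/211033924 978111/9175388; 978111/9175388 1018379/9175388]

step 0: x̄ = F·x = [6, 6]
step 0: P̄ = F·P·Fᵀ + Q = [39 18; 18 40]
step 0: y = z − H·x̄ = [15]
step 0: S = H·P̄·Hᵀ + R = [361]
step 0: K = P̄·Hᵀ·S⁻¹ = [-54/361; -120/361]
step 0: x' = x̄ + K·y = [1356/361, 366/361]
step 0: P' = (I − K·H)·P̄ = [11163/361 18/361; 18/361 40/361]
step 1: x̄ = F·x = [-5166/361, -2970/361]
step 1: P̄ = F·P·Fᵀ + Q = [102234/361 100107/361; 100107/361 101947/361]
step 1: y = z − H·x̄ = [-8188/361]
step 1: S = H·P̄·Hᵀ + R = [917884/361]
step 1: K = P̄·Hᵀ·S⁻¹ = [-300321/917884; -305841/917884]
step 1: x' = x̄ + K·y = [-68733/9977, -6681/9977]
step 1: P' = (I − K·H)·P̄ = [10100415/917884 100107/917884; 100107/917884 101947/917884]
step 2: x̄ = F·x = [226242/9977, 186156/9977]
step 2: P̄ = F·P·Fᵀ + Q = [24094209/229471 978111/9977; 978111/9977 1018379/9977]
step 2: y = z − H·x̄ = [568445/9977]
step 2: S = H·P̄·Hᵀ + R = [9175388/9977]
step 2: K = P̄·Hᵀ·S⁻¹ = [-2934333/9175388; -3055137/9175388]
step 2: x' = x̄ + K·y = [40879143/9175388, -2868981/9175388]
step 2: P' = (I − K·H)·P̄ = [2308968885/211033924 978111/9175388; 978111/9175388 1018379/9175388]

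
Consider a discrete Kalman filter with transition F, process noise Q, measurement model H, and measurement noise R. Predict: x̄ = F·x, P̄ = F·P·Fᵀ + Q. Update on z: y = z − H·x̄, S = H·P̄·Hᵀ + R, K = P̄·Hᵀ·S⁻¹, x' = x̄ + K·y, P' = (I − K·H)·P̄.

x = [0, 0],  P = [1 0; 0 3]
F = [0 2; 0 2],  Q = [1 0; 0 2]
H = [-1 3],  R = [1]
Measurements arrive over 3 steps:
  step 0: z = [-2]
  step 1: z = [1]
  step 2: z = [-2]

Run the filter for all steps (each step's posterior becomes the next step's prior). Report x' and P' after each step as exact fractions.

step 0: x' = [-23/34, -15/17], P' = [355/68 63/34; 63/34 13/17]
step 1: x' = [-573/548, -17/274], P' = [1779/548 311/274; 311/274 69/137]
step 2: x' = [-301/961, -721/961], P' = [10331/3844 1791/1922; 1791/1922 413/961]

step 0: x̄ = F·x = [0, 0]
step 0: P̄ = F·P·Fᵀ + Q = [13 12; 12 14]
step 0: y = z − H·x̄ = [-2]
step 0: S = H·P̄·Hᵀ + R = [68]
step 0: K = P̄·Hᵀ·S⁻¹ = [23/68; 15/34]
step 0: x' = x̄ + K·y = [-23/34, -15/17]
step 0: P' = (I − K·H)·P̄ = [355/68 63/34; 63/34 13/17]
step 1: x̄ = F·x = [-30/17, -30/17]
step 1: P̄ = F·P·Fᵀ + Q = [69/17 52/17; 52/17 86/17]
step 1: y = z − H·x̄ = [77/17]
step 1: S = H·P̄·Hᵀ + R = [548/17]
step 1: K = P̄·Hᵀ·S⁻¹ = [87/548; 103/274]
step 1: x' = x̄ + K·y = [-573/548, -17/274]
step 1: P' = (I − K·H)·P̄ = [1779/548 311/274; 311/274 69/137]
step 2: x̄ = F·x = [-17/137, -17/137]
step 2: P̄ = F·P·Fᵀ + Q = [413/137 276/137; 276/137 550/137]
step 2: y = z − H·x̄ = [-240/137]
step 2: S = H·P̄·Hᵀ + R = [3844/137]
step 2: K = P̄·Hᵀ·S⁻¹ = [415/3844; 687/1922]
step 2: x' = x̄ + K·y = [-301/961, -721/961]
step 2: P' = (I − K·H)·P̄ = [10331/3844 1791/1922; 1791/1922 413/961]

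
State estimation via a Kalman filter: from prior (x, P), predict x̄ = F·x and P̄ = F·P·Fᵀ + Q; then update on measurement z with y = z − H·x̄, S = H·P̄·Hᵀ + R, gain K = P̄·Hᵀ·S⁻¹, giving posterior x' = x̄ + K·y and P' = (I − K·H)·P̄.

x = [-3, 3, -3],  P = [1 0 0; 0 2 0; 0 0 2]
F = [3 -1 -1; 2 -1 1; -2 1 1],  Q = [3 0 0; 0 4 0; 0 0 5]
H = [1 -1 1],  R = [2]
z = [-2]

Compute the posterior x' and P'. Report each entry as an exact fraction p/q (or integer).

x̄ = F·x = [-9, -12, 6]
P̄ = F·P·Fᵀ + Q = [16 6 -10; 6 12 -4; -10 -4 13]
y = z − H·x̄ = [-11]
S = H·P̄·Hᵀ + R = [19]
K = P̄·Hᵀ·S⁻¹ = [0; -10/19; 7/19]
x' = x̄ + K·y = [-9, -118/19, 37/19]
P' = (I − K·H)·P̄ = [16 6 -10; 6 128/19 -6/19; -10 -6/19 198/19]

x' = [-9, -118/19, 37/19]
P' = [16 6 -10; 6 128/19 -6/19; -10 -6/19 198/19]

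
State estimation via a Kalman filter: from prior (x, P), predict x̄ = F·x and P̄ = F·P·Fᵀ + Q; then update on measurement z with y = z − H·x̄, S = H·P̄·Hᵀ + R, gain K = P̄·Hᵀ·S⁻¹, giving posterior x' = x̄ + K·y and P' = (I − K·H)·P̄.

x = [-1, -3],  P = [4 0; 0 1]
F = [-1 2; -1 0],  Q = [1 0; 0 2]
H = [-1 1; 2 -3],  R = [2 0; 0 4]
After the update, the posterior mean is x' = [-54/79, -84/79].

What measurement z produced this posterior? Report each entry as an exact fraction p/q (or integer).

x̄ = F·x = [-5, 1]
P̄ = F·P·Fᵀ + Q = [9 4; 4 6]
S = H·P̄·Hᵀ + R = [9 -16; -16 46]
K = P̄·Hᵀ·S⁻¹ = [-67/79 -13/79; -34/79 -29/79]
x' − x̄ = [341/79, -163/79] = K·y
y = (KᵀK)⁻¹·Kᵀ·(x' − x̄) = [-8, 15]
z = y + H·x̄ = [-8, 15] + [6, -13] = [-2, 2]

z = [-2, 2]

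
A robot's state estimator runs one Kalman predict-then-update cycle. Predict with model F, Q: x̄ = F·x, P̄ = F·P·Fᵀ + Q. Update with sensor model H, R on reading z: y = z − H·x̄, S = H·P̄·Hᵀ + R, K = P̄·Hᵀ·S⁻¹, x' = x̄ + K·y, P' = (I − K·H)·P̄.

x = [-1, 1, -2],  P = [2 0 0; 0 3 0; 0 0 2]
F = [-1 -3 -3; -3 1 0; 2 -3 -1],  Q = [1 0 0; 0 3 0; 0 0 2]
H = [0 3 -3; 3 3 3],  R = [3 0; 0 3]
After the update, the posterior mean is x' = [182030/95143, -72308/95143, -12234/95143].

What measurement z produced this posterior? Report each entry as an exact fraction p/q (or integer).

z = [-2, 3]

x̄ = F·x = [4, 4, -3]
P̄ = F·P·Fᵀ + Q = [48 -3 29; -3 24 -21; 29 -21 39]
S = H·P̄·Hᵀ + R = [948 -423; -423 1092]
K = P̄·Hᵀ·S⁻¹ = [-1214/95143 18872/95143; 16380/95143 6345/95143; -15213/95143 6392/95143]
x' − x̄ = [-198542/95143, -452880/95143, 273195/95143] = K·y
y = (KᵀK)⁻¹·Kᵀ·(x' − x̄) = [-23, -12]
z = y + H·x̄ = [-23, -12] + [21, 15] = [-2, 3]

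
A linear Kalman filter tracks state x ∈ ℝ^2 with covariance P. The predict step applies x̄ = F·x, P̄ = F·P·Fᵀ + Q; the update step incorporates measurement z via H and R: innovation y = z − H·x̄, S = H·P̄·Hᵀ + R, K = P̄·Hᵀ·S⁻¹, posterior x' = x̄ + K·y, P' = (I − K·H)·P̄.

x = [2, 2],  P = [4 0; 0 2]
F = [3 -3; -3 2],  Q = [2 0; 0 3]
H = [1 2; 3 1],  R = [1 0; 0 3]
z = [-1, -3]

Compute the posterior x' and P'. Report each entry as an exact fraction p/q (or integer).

x' = [-4340/4311, -37/958]
P' = [2216/4311 -172/479; -172/479 453/958]

x̄ = F·x = [0, -2]
P̄ = F·P·Fᵀ + Q = [56 -48; -48 47]
y = z − H·x̄ = [3, -1]
S = H·P̄·Hᵀ + R = [53 -74; -74 266]
K = P̄·Hᵀ·S⁻¹ = [-880/4311 1700/4311; 281/479 -193/958]
x' = x̄ + K·y = [-4340/4311, -37/958]
P' = (I − K·H)·P̄ = [2216/4311 -172/479; -172/479 453/958]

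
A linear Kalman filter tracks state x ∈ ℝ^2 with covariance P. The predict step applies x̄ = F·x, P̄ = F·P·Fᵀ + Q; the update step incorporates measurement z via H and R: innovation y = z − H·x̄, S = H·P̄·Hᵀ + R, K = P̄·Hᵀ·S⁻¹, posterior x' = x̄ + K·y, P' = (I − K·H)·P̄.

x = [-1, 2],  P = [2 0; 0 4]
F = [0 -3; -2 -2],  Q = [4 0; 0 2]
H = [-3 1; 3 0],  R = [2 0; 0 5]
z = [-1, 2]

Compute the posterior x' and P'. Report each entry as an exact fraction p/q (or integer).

x' = [1026/1529, 3543/3058]
P' = [680/1529 1800/1529; 1800/1529 7373/1529]

x̄ = F·x = [-6, -2]
P̄ = F·P·Fᵀ + Q = [40 24; 24 26]
y = z − H·x̄ = [-17, 20]
S = H·P̄·Hᵀ + R = [244 -288; -288 365]
K = P̄·Hᵀ·S⁻¹ = [-120/1529 408/1529; 1973/3058 1080/1529]
x' = x̄ + K·y = [1026/1529, 3543/3058]
P' = (I − K·H)·P̄ = [680/1529 1800/1529; 1800/1529 7373/1529]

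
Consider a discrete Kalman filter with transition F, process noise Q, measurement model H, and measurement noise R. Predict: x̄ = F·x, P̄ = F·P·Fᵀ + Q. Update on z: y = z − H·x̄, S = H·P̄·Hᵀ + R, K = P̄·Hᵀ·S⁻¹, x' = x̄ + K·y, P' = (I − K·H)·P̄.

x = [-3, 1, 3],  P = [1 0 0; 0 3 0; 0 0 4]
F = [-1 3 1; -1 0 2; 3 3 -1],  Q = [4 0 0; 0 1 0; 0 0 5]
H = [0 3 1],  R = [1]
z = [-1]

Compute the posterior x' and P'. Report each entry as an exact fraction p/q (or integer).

x̄ = F·x = [9, 9, -9]
P̄ = F·P·Fᵀ + Q = [36 9 20; 9 18 -11; 20 -11 45]
y = z − H·x̄ = [-19]
S = H·P̄·Hᵀ + R = [142]
K = P̄·Hᵀ·S⁻¹ = [47/142; 43/142; 6/71]
x' = x̄ + K·y = [385/142, 461/142, -753/71]
P' = (I − K·H)·P̄ = [2903/142 -743/142 1138/71; -743/142 707/142 -1039/71; 1138/71 -1039/71 3123/71]

x' = [385/142, 461/142, -753/71]
P' = [2903/142 -743/142 1138/71; -743/142 707/142 -1039/71; 1138/71 -1039/71 3123/71]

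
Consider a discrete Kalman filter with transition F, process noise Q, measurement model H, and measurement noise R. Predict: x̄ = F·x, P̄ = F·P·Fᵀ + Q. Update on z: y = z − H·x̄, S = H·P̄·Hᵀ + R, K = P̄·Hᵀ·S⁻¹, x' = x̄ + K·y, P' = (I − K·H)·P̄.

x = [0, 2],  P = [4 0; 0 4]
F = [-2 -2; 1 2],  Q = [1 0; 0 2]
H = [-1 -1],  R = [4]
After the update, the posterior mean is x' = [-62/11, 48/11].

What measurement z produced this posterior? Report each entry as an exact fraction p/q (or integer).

x̄ = F·x = [-4, 4]
P̄ = F·P·Fᵀ + Q = [33 -24; -24 22]
S = H·P̄·Hᵀ + R = [11]
K = P̄·Hᵀ·S⁻¹ = [-9/11; 2/11]
x' − x̄ = [-18/11, 4/11] = K·y
y = (KᵀK)⁻¹·Kᵀ·(x' − x̄) = [2]
z = y + H·x̄ = [2] + [0] = [2]

z = [2]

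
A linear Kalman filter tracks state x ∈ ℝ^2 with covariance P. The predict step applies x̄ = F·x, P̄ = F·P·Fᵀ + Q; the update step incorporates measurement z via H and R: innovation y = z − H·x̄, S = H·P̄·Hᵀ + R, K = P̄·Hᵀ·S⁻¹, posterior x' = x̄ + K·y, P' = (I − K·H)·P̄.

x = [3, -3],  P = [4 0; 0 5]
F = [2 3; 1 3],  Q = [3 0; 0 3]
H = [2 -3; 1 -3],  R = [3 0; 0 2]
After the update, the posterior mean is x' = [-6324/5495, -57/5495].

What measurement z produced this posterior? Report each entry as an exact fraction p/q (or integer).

z = [-3, -1]

x̄ = F·x = [-3, -6]
P̄ = F·P·Fᵀ + Q = [64 53; 53 52]
S = H·P̄·Hᵀ + R = [91 119; 119 216]
K = P̄·Hᵀ·S⁻¹ = [4609/5495 -708/785; 1457/5495 -489/785]
x' − x̄ = [10161/5495, 32913/5495] = K·y
y = (KᵀK)⁻¹·Kᵀ·(x' − x̄) = [-15, -16]
z = y + H·x̄ = [-15, -16] + [12, 15] = [-3, -1]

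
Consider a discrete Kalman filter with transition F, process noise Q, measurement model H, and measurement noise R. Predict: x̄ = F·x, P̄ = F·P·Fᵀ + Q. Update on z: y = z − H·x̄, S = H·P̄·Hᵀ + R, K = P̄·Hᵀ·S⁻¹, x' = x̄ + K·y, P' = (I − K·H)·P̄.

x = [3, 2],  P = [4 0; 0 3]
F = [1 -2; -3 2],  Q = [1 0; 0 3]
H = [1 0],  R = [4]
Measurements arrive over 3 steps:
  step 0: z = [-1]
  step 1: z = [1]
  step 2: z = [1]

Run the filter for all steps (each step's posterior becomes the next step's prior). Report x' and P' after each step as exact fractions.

step 0: x̄ = F·x = [-1, -5]
step 0: P̄ = F·P·Fᵀ + Q = [17 -24; -24 51]
step 0: y = z − H·x̄ = [0]
step 0: S = H·P̄·Hᵀ + R = [21]
step 0: K = P̄·Hᵀ·S⁻¹ = [17/21; -8/7]
step 0: x' = x̄ + K·y = [-1, -5]
step 0: P' = (I − K·H)·P̄ = [68/21 -32/7; -32/7 165/7]
step 1: x̄ = F·x = [9, -7]
step 1: P̄ = F·P·Fᵀ + Q = [2453/21 -984/7; -984/7 1269/7]
step 1: y = z − H·x̄ = [-8]
step 1: S = H·P̄·Hᵀ + R = [2537/21]
step 1: K = P̄·Hᵀ·S⁻¹ = [2453/2537; -2952/2537]
step 1: x' = x̄ + K·y = [3209/2537, 5857/2537]
step 1: P' = (I − K·H)·P̄ = [9812/2537 -11808/2537; -11808/2537 44955/2537]
step 2: x̄ = F·x = [-8505/2537, 2087/2537]
step 2: P̄ = F·P·Fᵀ + Q = [239401/2537 -303720/2537; -303720/2537 417435/2537]
step 2: y = z − H·x̄ = [11042/2537]
step 2: S = H·P̄·Hᵀ + R = [249549/2537]
step 2: K = P̄·Hᵀ·S⁻¹ = [239401/249549; -101240/83183]
step 2: x' = x̄ + K·y = [205381/249549, -372207/83183]
step 2: P' = (I − K·H)·P̄ = [957604/249549 -404960/83183; -404960/83183 1566765/83183]

step 0: x' = [-1, -5], P' = [68/21 -32/7; -32/7 165/7]
step 1: x' = [3209/2537, 5857/2537], P' = [9812/2537 -11808/2537; -11808/2537 44955/2537]
step 2: x' = [205381/249549, -372207/83183], P' = [957604/249549 -404960/83183; -404960/83183 1566765/83183]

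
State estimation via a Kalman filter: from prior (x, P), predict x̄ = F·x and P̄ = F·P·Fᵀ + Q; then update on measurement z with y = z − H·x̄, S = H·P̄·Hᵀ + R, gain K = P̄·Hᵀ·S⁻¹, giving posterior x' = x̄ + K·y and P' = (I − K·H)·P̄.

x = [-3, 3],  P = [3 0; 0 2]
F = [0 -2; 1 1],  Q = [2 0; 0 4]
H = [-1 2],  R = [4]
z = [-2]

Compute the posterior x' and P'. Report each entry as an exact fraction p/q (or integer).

x̄ = F·x = [-6, 0]
P̄ = F·P·Fᵀ + Q = [10 -4; -4 9]
y = z − H·x̄ = [-8]
S = H·P̄·Hᵀ + R = [66]
K = P̄·Hᵀ·S⁻¹ = [-3/11; 1/3]
x' = x̄ + K·y = [-42/11, -8/3]
P' = (I − K·H)·P̄ = [56/11 2; 2 5/3]

x' = [-42/11, -8/3]
P' = [56/11 2; 2 5/3]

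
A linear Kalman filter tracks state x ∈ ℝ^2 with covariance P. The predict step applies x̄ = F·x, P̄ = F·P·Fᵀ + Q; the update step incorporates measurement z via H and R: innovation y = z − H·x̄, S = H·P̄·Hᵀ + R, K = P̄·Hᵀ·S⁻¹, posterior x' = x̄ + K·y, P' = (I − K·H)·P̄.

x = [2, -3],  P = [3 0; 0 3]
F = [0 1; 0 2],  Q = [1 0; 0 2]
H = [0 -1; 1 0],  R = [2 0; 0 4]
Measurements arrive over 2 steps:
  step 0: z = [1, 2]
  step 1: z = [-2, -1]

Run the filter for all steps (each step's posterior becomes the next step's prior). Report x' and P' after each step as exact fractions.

step 0: x̄ = F·x = [-3, -6]
step 0: P̄ = F·P·Fᵀ + Q = [4 6; 6 14]
step 0: y = z − H·x̄ = [-5, 5]
step 0: S = H·P̄·Hᵀ + R = [16 -6; -6 8]
step 0: K = P̄·Hᵀ·S⁻¹ = [-6/23 7/23; -19/23 3/23]
step 0: x' = x̄ + K·y = [-4/23, -28/23]
step 0: P' = (I − K·H)·P̄ = [28/23 12/23; 12/23 38/23]
step 1: x̄ = F·x = [-28/23, -56/23]
step 1: P̄ = F·P·Fᵀ + Q = [61/23 76/23; 76/23 198/23]
step 1: y = z − H·x̄ = [-102/23, 5/23]
step 1: S = H·P̄·Hᵀ + R = [244/23 -76/23; -76/23 153/23]
step 1: K = P̄·Hᵀ·S⁻¹ = [-76/343 99/343; -533/686 38/343]
step 1: x' = x̄ + K·y = [-59/343, 355/343]
step 1: P' = (I − K·H)·P̄ = [396/343 152/343; 152/343 533/343]

step 0: x' = [-4/23, -28/23], P' = [28/23 12/23; 12/23 38/23]
step 1: x' = [-59/343, 355/343], P' = [396/343 152/343; 152/343 533/343]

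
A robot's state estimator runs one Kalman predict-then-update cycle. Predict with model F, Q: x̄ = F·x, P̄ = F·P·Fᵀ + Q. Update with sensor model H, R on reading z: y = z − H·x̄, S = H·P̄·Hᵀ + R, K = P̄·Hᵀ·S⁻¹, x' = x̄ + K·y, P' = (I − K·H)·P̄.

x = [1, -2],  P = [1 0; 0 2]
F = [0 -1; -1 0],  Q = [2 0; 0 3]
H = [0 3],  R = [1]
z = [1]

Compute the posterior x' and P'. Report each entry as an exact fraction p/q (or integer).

x' = [2, 11/37]
P' = [4 0; 0 4/37]

x̄ = F·x = [2, -1]
P̄ = F·P·Fᵀ + Q = [4 0; 0 4]
y = z − H·x̄ = [4]
S = H·P̄·Hᵀ + R = [37]
K = P̄·Hᵀ·S⁻¹ = [0; 12/37]
x' = x̄ + K·y = [2, 11/37]
P' = (I − K·H)·P̄ = [4 0; 0 4/37]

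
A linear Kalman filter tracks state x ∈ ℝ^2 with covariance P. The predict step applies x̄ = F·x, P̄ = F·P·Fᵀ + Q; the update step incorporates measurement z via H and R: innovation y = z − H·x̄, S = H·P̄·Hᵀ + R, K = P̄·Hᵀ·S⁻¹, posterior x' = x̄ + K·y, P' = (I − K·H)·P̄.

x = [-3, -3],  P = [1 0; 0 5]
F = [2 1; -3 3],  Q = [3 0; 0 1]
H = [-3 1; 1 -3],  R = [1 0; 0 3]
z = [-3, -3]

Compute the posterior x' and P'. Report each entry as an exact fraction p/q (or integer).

x' = [16959/12613, 17376/12613]
P' = [2328/12613 2325/12613; 2325/12613 5459/12613]

x̄ = F·x = [-9, 0]
P̄ = F·P·Fᵀ + Q = [12 9; 9 55]
y = z − H·x̄ = [-30, 6]
S = H·P̄·Hᵀ + R = [110 -111; -111 456]
K = P̄·Hᵀ·S⁻¹ = [-4659/12613 -1549/12613; -1516/12613 -4684/12613]
x' = x̄ + K·y = [16959/12613, 17376/12613]
P' = (I − K·H)·P̄ = [2328/12613 2325/12613; 2325/12613 5459/12613]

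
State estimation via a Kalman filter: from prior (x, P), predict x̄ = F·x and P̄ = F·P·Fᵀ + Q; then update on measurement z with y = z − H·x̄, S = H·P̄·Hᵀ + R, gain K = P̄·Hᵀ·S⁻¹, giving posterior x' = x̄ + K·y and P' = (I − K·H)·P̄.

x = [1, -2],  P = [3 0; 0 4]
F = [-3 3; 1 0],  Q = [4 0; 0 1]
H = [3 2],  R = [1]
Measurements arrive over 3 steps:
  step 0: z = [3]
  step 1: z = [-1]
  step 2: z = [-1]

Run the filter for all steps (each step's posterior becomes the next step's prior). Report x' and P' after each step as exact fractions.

step 0: x̄ = F·x = [-9, 1]
step 0: P̄ = F·P·Fᵀ + Q = [67 -9; -9 4]
step 0: y = z − H·x̄ = [28]
step 0: S = H·P̄·Hᵀ + R = [512]
step 0: K = P̄·Hᵀ·S⁻¹ = [183/512; -19/512]
step 0: x' = x̄ + K·y = [129/128, -5/128]
step 0: P' = (I − K·H)·P̄ = [815/512 -1131/512; -1131/512 1687/512]
step 1: x̄ = F·x = [-201/64, 129/128]
step 1: P̄ = F·P·Fᵀ + Q = [11231/128 -2919/256; -2919/256 1327/512]
step 1: y = z − H·x̄ = [205/32]
step 1: S = H·P̄·Hᵀ + R = [21255/32]
step 1: K = P̄·Hᵀ·S⁻¹ = [5129/14170; -743/17004]
step 1: x' = x̄ + K·y = [-2329/2834, 12377/17004]
step 1: P' = (I − K·H)·P̄ = [10183/14170 -1271/1417; -1271/1417 45013/34008]
step 2: x̄ = F·x = [2027/436, -2329/2834]
step 2: P̄ = F·P·Fᵀ + Q = [167971/4360 -5283/1090; -5283/1090 24353/14170]
step 2: y = z − H·x̄ = [-75405/5668]
step 2: S = H·P̄·Hᵀ + R = [16802343/56680]
step 2: K = P̄·Hᵀ·S⁻¹ = [2000479/5600781; -629324/16802343]
step 2: x' = x̄ + K·y = [-191716/1866927, -3623987/11201562]
step 2: P' = (I − K·H)·P̄ = [1318781/1866927 -4934275/5600781; -4934275/5600781 43779151/33604686]

step 0: x' = [129/128, -5/128], P' = [815/512 -1131/512; -1131/512 1687/512]
step 1: x' = [-2329/2834, 12377/17004], P' = [10183/14170 -1271/1417; -1271/1417 45013/34008]
step 2: x' = [-191716/1866927, -3623987/11201562], P' = [1318781/1866927 -4934275/5600781; -4934275/5600781 43779151/33604686]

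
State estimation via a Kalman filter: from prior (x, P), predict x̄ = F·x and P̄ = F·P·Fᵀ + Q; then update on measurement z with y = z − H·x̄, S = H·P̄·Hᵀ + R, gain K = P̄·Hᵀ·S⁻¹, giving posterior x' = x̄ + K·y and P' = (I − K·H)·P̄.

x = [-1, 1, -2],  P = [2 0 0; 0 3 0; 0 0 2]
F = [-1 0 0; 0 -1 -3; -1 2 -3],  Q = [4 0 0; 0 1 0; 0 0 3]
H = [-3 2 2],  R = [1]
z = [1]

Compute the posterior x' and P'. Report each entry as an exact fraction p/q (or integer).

x̄ = F·x = [1, 5, 9]
P̄ = F·P·Fᵀ + Q = [6 0 2; 0 22 12; 2 12 35]
y = z − H·x̄ = [-24]
S = H·P̄·Hᵀ + R = [355]
K = P̄·Hᵀ·S⁻¹ = [-14/355; 68/355; 88/355]
x' = x̄ + K·y = [691/355, 143/355, 1083/355]
P' = (I − K·H)·P̄ = [1934/355 952/355 1942/355; 952/355 3186/355 -1724/355; 1942/355 -1724/355 4681/355]

x' = [691/355, 143/355, 1083/355]
P' = [1934/355 952/355 1942/355; 952/355 3186/355 -1724/355; 1942/355 -1724/355 4681/355]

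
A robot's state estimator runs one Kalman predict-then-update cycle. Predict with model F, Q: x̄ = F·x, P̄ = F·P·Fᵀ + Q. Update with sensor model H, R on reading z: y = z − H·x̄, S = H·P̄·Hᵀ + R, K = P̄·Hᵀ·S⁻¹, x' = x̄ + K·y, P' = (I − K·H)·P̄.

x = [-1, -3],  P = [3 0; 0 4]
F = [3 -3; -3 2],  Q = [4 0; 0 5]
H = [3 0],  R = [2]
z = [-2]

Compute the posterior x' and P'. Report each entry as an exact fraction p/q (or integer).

x̄ = F·x = [6, -3]
P̄ = F·P·Fᵀ + Q = [67 -51; -51 48]
y = z − H·x̄ = [-20]
S = H·P̄·Hᵀ + R = [605]
K = P̄·Hᵀ·S⁻¹ = [201/605; -153/605]
x' = x̄ + K·y = [-78/121, 249/121]
P' = (I − K·H)·P̄ = [134/605 -102/605; -102/605 5631/605]

x' = [-78/121, 249/121]
P' = [134/605 -102/605; -102/605 5631/605]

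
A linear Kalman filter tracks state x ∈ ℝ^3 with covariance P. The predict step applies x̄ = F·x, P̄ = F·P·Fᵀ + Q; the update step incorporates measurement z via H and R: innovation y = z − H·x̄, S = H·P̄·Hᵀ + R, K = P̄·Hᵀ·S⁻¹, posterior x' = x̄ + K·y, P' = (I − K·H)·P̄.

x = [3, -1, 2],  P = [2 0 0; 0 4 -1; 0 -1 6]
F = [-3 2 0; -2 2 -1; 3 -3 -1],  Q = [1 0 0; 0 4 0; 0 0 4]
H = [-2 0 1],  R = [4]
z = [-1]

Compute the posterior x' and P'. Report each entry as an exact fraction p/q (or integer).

x' = [-176/181, -617/362, -467/181]
P' = [285/181 425/181 350/181; 425/181 5475/362 668/181; 350/181 668/181 976/181]

x̄ = F·x = [-11, -10, 10]
P̄ = F·P·Fᵀ + Q = [35 30 -40; 30 38 -31; -40 -31 58]
y = z − H·x̄ = [-33]
S = H·P̄·Hᵀ + R = [362]
K = P̄·Hᵀ·S⁻¹ = [-55/181; -91/362; 69/181]
x' = x̄ + K·y = [-176/181, -617/362, -467/181]
P' = (I − K·H)·P̄ = [285/181 425/181 350/181; 425/181 5475/362 668/181; 350/181 668/181 976/181]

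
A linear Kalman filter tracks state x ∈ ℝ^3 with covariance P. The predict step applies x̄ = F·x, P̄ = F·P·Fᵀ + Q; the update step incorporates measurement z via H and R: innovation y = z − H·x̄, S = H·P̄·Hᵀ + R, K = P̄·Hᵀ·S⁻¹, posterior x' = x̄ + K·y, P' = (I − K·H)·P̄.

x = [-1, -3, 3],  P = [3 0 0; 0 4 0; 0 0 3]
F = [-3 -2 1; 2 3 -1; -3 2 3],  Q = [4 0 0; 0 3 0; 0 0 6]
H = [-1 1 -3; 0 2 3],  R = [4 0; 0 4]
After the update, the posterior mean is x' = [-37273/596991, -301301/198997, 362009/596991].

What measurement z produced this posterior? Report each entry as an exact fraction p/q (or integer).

z = [-3, -1]

x̄ = F·x = [12, -14, 6]
P̄ = F·P·Fᵀ + Q = [50 -45 20; -45 54 -3; 20 -3 76]
S = H·P̄·Hᵀ + R = [1020 -537; -537 868]
K = P̄·Hᵀ·S⁻¹ = [-150650/596991 -37945/198997; 48969/198997 52992/198997; -98654/596991 30551/198997]
x' − x̄ = [-7201165/596991, 2484657/198997, -3219937/596991] = K·y
y = (KᵀK)⁻¹·Kᵀ·(x' − x̄) = [41, 9]
z = y + H·x̄ = [41, 9] + [-44, -10] = [-3, -1]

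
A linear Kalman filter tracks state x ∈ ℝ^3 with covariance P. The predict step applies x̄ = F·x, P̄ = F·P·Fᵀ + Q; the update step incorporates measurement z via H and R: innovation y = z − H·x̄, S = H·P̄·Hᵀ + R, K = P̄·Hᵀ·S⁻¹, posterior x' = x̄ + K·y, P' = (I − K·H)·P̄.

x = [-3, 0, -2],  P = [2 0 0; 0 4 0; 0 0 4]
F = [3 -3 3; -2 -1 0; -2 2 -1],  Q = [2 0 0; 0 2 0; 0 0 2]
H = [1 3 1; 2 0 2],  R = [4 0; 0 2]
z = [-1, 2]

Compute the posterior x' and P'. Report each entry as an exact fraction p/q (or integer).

x' = [-3187/1729, -96/247, 4526/1729]
P' = [32744/1729 -66/247 -31314/1729; -66/247 119/247 27/247; -31314/1729 27/247 30729/1729]

x̄ = F·x = [-15, 6, 8]
P̄ = F·P·Fᵀ + Q = [92 0 -48; 0 14 0; -48 0 30]
y = z − H·x̄ = [-12, 16]
S = H·P̄·Hᵀ + R = [156 52; 52 106]
K = P̄·Hᵀ·S⁻¹ = [11/1729 110/133; 159/494 -3/19; -9/3458 -45/133]
x' = x̄ + K·y = [-3187/1729, -96/247, 4526/1729]
P' = (I − K·H)·P̄ = [32744/1729 -66/247 -31314/1729; -66/247 119/247 27/247; -31314/1729 27/247 30729/1729]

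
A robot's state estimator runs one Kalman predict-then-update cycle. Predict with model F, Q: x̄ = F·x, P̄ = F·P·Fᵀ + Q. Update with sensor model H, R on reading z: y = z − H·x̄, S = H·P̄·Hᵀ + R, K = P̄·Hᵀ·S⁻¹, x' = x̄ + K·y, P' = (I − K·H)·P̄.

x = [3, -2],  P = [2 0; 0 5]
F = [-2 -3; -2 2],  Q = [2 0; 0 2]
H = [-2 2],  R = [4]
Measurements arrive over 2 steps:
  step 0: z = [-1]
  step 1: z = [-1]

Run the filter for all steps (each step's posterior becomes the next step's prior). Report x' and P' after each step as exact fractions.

step 0: x' = [-1463/260, -31/5], P' = [1221/130 44/5; 44/5 46/5]
step 1: x' = [1603/6110, -449/1222], P' = [20654/3055 3538/611; 3538/611 17768/3055]

step 0: x̄ = F·x = [0, -10]
step 0: P̄ = F·P·Fᵀ + Q = [55 -22; -22 30]
step 0: y = z − H·x̄ = [19]
step 0: S = H·P̄·Hᵀ + R = [520]
step 0: K = P̄·Hᵀ·S⁻¹ = [-77/260; 1/5]
step 0: x' = x̄ + K·y = [-1463/260, -31/5]
step 0: P' = (I − K·H)·P̄ = [1221/130 44/5; 44/5 46/5]
step 1: x̄ = F·x = [3881/130, -149/130]
step 1: P̄ = F·P·Fᵀ + Q = [14818/65 -2/65; -2/65 388/65]
step 1: y = z − H·x̄ = [61]
step 1: S = H·P̄·Hᵀ + R = [940]
step 1: K = P̄·Hᵀ·S⁻¹ = [-114/235; 3/235]
step 1: x' = x̄ + K·y = [1603/6110, -449/1222]
step 1: P' = (I − K·H)·P̄ = [20654/3055 3538/611; 3538/611 17768/3055]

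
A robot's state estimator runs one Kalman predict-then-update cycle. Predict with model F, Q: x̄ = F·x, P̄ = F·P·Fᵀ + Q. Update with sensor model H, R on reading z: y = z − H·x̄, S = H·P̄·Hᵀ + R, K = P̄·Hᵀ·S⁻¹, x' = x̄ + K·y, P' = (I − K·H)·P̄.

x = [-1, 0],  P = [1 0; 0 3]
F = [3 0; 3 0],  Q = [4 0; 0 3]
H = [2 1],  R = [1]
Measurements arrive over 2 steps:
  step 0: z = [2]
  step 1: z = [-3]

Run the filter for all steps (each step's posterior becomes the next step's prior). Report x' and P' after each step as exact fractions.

step 0: x' = [82/101, 27/101], P' = [88/101 -141/101; -141/101 312/101]
step 1: x' = [-2634/2287, -5331/9148], P' = [1988/2287 -3180/2287; -3180/2287 28119/9148]

step 0: x̄ = F·x = [-3, -3]
step 0: P̄ = F·P·Fᵀ + Q = [13 9; 9 12]
step 0: y = z − H·x̄ = [11]
step 0: S = H·P̄·Hᵀ + R = [101]
step 0: K = P̄·Hᵀ·S⁻¹ = [35/101; 30/101]
step 0: x' = x̄ + K·y = [82/101, 27/101]
step 0: P' = (I − K·H)·P̄ = [88/101 -141/101; -141/101 312/101]
step 1: x̄ = F·x = [246/101, 246/101]
step 1: P̄ = F·P·Fᵀ + Q = [1196/101 792/101; 792/101 1095/101]
step 1: y = z − H·x̄ = [-1041/101]
step 1: S = H·P̄·Hᵀ + R = [9148/101]
step 1: K = P̄·Hᵀ·S⁻¹ = [796/2287; 2679/9148]
step 1: x' = x̄ + K·y = [-2634/2287, -5331/9148]
step 1: P' = (I − K·H)·P̄ = [1988/2287 -3180/2287; -3180/2287 28119/9148]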